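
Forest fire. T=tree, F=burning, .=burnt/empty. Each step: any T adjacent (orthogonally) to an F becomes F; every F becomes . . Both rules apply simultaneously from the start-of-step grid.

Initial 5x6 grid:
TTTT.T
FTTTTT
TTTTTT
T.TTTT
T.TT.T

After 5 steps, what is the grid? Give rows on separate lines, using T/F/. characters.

Step 1: 3 trees catch fire, 1 burn out
  FTTT.T
  .FTTTT
  FTTTTT
  T.TTTT
  T.TT.T
Step 2: 4 trees catch fire, 3 burn out
  .FTT.T
  ..FTTT
  .FTTTT
  F.TTTT
  T.TT.T
Step 3: 4 trees catch fire, 4 burn out
  ..FT.T
  ...FTT
  ..FTTT
  ..TTTT
  F.TT.T
Step 4: 4 trees catch fire, 4 burn out
  ...F.T
  ....FT
  ...FTT
  ..FTTT
  ..TT.T
Step 5: 4 trees catch fire, 4 burn out
  .....T
  .....F
  ....FT
  ...FTT
  ..FT.T

.....T
.....F
....FT
...FTT
..FT.T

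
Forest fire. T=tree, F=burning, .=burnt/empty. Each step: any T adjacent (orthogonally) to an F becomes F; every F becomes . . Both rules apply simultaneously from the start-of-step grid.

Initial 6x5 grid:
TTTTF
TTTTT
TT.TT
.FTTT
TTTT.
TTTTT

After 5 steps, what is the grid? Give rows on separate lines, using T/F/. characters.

Step 1: 5 trees catch fire, 2 burn out
  TTTF.
  TTTTF
  TF.TT
  ..FTT
  TFTT.
  TTTTT
Step 2: 9 trees catch fire, 5 burn out
  TTF..
  TFTF.
  F..TF
  ...FT
  F.FT.
  TFTTT
Step 3: 8 trees catch fire, 9 burn out
  TF...
  F.F..
  ...F.
  ....F
  ...F.
  F.FTT
Step 4: 2 trees catch fire, 8 burn out
  F....
  .....
  .....
  .....
  .....
  ...FT
Step 5: 1 trees catch fire, 2 burn out
  .....
  .....
  .....
  .....
  .....
  ....F

.....
.....
.....
.....
.....
....F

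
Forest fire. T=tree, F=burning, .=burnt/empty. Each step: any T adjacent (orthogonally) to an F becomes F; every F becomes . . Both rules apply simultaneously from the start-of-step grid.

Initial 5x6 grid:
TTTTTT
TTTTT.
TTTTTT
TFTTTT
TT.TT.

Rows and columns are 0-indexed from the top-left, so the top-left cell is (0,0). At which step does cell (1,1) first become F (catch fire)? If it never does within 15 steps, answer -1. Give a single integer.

Step 1: cell (1,1)='T' (+4 fires, +1 burnt)
Step 2: cell (1,1)='F' (+5 fires, +4 burnt)
  -> target ignites at step 2
Step 3: cell (1,1)='.' (+6 fires, +5 burnt)
Step 4: cell (1,1)='.' (+6 fires, +6 burnt)
Step 5: cell (1,1)='.' (+3 fires, +6 burnt)
Step 6: cell (1,1)='.' (+1 fires, +3 burnt)
Step 7: cell (1,1)='.' (+1 fires, +1 burnt)
Step 8: cell (1,1)='.' (+0 fires, +1 burnt)
  fire out at step 8

2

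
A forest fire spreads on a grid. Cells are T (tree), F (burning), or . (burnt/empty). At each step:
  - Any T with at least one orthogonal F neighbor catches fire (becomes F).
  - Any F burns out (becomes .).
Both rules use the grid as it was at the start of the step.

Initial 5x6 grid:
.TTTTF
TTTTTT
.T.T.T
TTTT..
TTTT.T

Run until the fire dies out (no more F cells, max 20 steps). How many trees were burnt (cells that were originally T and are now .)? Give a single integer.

Step 1: +2 fires, +1 burnt (F count now 2)
Step 2: +3 fires, +2 burnt (F count now 3)
Step 3: +2 fires, +3 burnt (F count now 2)
Step 4: +3 fires, +2 burnt (F count now 3)
Step 5: +2 fires, +3 burnt (F count now 2)
Step 6: +4 fires, +2 burnt (F count now 4)
Step 7: +2 fires, +4 burnt (F count now 2)
Step 8: +2 fires, +2 burnt (F count now 2)
Step 9: +1 fires, +2 burnt (F count now 1)
Step 10: +0 fires, +1 burnt (F count now 0)
Fire out after step 10
Initially T: 22, now '.': 29
Total burnt (originally-T cells now '.'): 21

Answer: 21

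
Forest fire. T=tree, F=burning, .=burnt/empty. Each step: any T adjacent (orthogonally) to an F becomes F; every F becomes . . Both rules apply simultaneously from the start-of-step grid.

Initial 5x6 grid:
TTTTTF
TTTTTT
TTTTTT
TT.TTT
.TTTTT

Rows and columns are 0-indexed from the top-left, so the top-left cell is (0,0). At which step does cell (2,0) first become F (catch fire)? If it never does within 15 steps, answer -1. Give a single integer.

Step 1: cell (2,0)='T' (+2 fires, +1 burnt)
Step 2: cell (2,0)='T' (+3 fires, +2 burnt)
Step 3: cell (2,0)='T' (+4 fires, +3 burnt)
Step 4: cell (2,0)='T' (+5 fires, +4 burnt)
Step 5: cell (2,0)='T' (+5 fires, +5 burnt)
Step 6: cell (2,0)='T' (+3 fires, +5 burnt)
Step 7: cell (2,0)='F' (+3 fires, +3 burnt)
  -> target ignites at step 7
Step 8: cell (2,0)='.' (+2 fires, +3 burnt)
Step 9: cell (2,0)='.' (+0 fires, +2 burnt)
  fire out at step 9

7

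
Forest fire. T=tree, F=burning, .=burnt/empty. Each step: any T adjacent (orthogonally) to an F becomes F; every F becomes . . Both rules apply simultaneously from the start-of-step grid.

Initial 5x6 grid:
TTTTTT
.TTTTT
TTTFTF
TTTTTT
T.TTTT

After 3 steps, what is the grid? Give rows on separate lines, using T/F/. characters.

Step 1: 6 trees catch fire, 2 burn out
  TTTTTT
  .TTFTF
  TTF.F.
  TTTFTF
  T.TTTT
Step 2: 9 trees catch fire, 6 burn out
  TTTFTF
  .TF.F.
  TF....
  TTF.F.
  T.TFTF
Step 3: 7 trees catch fire, 9 burn out
  TTF.F.
  .F....
  F.....
  TF....
  T.F.F.

TTF.F.
.F....
F.....
TF....
T.F.F.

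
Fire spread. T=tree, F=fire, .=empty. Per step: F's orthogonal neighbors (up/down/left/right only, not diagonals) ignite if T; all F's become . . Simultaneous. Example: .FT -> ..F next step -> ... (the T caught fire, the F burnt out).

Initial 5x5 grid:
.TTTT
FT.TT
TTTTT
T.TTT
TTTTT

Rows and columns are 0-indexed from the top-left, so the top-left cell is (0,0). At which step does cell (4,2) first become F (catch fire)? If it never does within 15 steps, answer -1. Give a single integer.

Step 1: cell (4,2)='T' (+2 fires, +1 burnt)
Step 2: cell (4,2)='T' (+3 fires, +2 burnt)
Step 3: cell (4,2)='T' (+3 fires, +3 burnt)
Step 4: cell (4,2)='T' (+4 fires, +3 burnt)
Step 5: cell (4,2)='F' (+5 fires, +4 burnt)
  -> target ignites at step 5
Step 6: cell (4,2)='.' (+3 fires, +5 burnt)
Step 7: cell (4,2)='.' (+1 fires, +3 burnt)
Step 8: cell (4,2)='.' (+0 fires, +1 burnt)
  fire out at step 8

5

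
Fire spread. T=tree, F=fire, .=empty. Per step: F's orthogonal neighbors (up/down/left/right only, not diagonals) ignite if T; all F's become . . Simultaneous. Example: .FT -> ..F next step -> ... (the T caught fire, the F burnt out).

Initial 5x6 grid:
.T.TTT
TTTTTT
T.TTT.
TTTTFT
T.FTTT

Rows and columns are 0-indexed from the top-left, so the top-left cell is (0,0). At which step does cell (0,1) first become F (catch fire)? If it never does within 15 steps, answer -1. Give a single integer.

Step 1: cell (0,1)='T' (+6 fires, +2 burnt)
Step 2: cell (0,1)='T' (+5 fires, +6 burnt)
Step 3: cell (0,1)='T' (+5 fires, +5 burnt)
Step 4: cell (0,1)='T' (+5 fires, +5 burnt)
Step 5: cell (0,1)='F' (+2 fires, +5 burnt)
  -> target ignites at step 5
Step 6: cell (0,1)='.' (+0 fires, +2 burnt)
  fire out at step 6

5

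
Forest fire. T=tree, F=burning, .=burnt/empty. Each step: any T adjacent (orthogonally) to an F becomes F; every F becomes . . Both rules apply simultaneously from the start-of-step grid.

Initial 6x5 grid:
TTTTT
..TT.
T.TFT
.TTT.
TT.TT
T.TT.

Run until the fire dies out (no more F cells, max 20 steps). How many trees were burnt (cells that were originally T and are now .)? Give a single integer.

Step 1: +4 fires, +1 burnt (F count now 4)
Step 2: +4 fires, +4 burnt (F count now 4)
Step 3: +5 fires, +4 burnt (F count now 5)
Step 4: +3 fires, +5 burnt (F count now 3)
Step 5: +2 fires, +3 burnt (F count now 2)
Step 6: +1 fires, +2 burnt (F count now 1)
Step 7: +0 fires, +1 burnt (F count now 0)
Fire out after step 7
Initially T: 20, now '.': 29
Total burnt (originally-T cells now '.'): 19

Answer: 19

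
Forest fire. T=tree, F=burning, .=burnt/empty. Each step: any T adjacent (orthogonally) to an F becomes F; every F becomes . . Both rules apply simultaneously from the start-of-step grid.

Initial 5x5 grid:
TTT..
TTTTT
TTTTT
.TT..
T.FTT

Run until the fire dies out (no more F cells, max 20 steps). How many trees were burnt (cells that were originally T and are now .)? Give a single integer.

Step 1: +2 fires, +1 burnt (F count now 2)
Step 2: +3 fires, +2 burnt (F count now 3)
Step 3: +3 fires, +3 burnt (F count now 3)
Step 4: +5 fires, +3 burnt (F count now 5)
Step 5: +3 fires, +5 burnt (F count now 3)
Step 6: +1 fires, +3 burnt (F count now 1)
Step 7: +0 fires, +1 burnt (F count now 0)
Fire out after step 7
Initially T: 18, now '.': 24
Total burnt (originally-T cells now '.'): 17

Answer: 17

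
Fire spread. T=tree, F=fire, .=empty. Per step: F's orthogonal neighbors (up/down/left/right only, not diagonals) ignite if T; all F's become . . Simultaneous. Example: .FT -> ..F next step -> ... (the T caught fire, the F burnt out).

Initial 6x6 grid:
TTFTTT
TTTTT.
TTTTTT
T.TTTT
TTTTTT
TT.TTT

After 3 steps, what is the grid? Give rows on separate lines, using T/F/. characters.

Step 1: 3 trees catch fire, 1 burn out
  TF.FTT
  TTFTT.
  TTTTTT
  T.TTTT
  TTTTTT
  TT.TTT
Step 2: 5 trees catch fire, 3 burn out
  F...FT
  TF.FT.
  TTFTTT
  T.TTTT
  TTTTTT
  TT.TTT
Step 3: 6 trees catch fire, 5 burn out
  .....F
  F...F.
  TF.FTT
  T.FTTT
  TTTTTT
  TT.TTT

.....F
F...F.
TF.FTT
T.FTTT
TTTTTT
TT.TTT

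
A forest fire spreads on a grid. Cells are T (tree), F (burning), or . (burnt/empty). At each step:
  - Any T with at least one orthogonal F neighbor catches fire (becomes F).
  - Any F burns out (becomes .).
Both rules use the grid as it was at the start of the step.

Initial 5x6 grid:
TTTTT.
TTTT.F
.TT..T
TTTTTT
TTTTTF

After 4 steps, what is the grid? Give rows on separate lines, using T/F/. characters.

Step 1: 3 trees catch fire, 2 burn out
  TTTTT.
  TTTT..
  .TT..F
  TTTTTF
  TTTTF.
Step 2: 2 trees catch fire, 3 burn out
  TTTTT.
  TTTT..
  .TT...
  TTTTF.
  TTTF..
Step 3: 2 trees catch fire, 2 burn out
  TTTTT.
  TTTT..
  .TT...
  TTTF..
  TTF...
Step 4: 2 trees catch fire, 2 burn out
  TTTTT.
  TTTT..
  .TT...
  TTF...
  TF....

TTTTT.
TTTT..
.TT...
TTF...
TF....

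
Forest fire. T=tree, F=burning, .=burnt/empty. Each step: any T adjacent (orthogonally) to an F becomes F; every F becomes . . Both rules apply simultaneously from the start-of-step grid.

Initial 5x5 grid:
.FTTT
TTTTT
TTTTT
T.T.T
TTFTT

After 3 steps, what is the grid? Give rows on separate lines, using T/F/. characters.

Step 1: 5 trees catch fire, 2 burn out
  ..FTT
  TFTTT
  TTTTT
  T.F.T
  TF.FT
Step 2: 7 trees catch fire, 5 burn out
  ...FT
  F.FTT
  TFFTT
  T...T
  F...F
Step 3: 6 trees catch fire, 7 burn out
  ....F
  ...FT
  F..FT
  F...F
  .....

....F
...FT
F..FT
F...F
.....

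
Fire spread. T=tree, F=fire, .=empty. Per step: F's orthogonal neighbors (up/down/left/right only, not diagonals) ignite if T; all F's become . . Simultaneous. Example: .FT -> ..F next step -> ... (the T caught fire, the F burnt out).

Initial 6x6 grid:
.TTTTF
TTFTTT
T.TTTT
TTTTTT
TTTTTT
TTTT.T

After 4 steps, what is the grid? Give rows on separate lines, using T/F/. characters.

Step 1: 6 trees catch fire, 2 burn out
  .TFTF.
  TF.FTF
  T.FTTT
  TTTTTT
  TTTTTT
  TTTT.T
Step 2: 7 trees catch fire, 6 burn out
  .F.F..
  F...F.
  T..FTF
  TTFTTT
  TTTTTT
  TTTT.T
Step 3: 6 trees catch fire, 7 burn out
  ......
  ......
  F...F.
  TF.FTF
  TTFTTT
  TTTT.T
Step 4: 6 trees catch fire, 6 burn out
  ......
  ......
  ......
  F...F.
  TF.FTF
  TTFT.T

......
......
......
F...F.
TF.FTF
TTFT.T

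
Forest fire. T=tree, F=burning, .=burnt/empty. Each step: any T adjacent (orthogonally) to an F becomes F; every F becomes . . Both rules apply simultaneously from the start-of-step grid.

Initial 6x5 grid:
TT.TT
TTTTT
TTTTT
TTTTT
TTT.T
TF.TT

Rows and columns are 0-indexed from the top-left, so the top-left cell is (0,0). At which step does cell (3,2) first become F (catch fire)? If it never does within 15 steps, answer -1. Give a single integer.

Step 1: cell (3,2)='T' (+2 fires, +1 burnt)
Step 2: cell (3,2)='T' (+3 fires, +2 burnt)
Step 3: cell (3,2)='F' (+3 fires, +3 burnt)
  -> target ignites at step 3
Step 4: cell (3,2)='.' (+4 fires, +3 burnt)
Step 5: cell (3,2)='.' (+5 fires, +4 burnt)
Step 6: cell (3,2)='.' (+4 fires, +5 burnt)
Step 7: cell (3,2)='.' (+3 fires, +4 burnt)
Step 8: cell (3,2)='.' (+2 fires, +3 burnt)
Step 9: cell (3,2)='.' (+0 fires, +2 burnt)
  fire out at step 9

3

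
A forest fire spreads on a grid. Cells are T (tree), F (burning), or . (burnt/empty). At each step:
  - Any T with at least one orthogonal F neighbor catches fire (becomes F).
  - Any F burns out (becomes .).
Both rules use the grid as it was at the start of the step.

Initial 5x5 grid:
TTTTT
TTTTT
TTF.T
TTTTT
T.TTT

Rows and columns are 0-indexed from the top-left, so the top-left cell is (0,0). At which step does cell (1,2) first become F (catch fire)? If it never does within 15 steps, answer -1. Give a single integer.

Step 1: cell (1,2)='F' (+3 fires, +1 burnt)
  -> target ignites at step 1
Step 2: cell (1,2)='.' (+7 fires, +3 burnt)
Step 3: cell (1,2)='.' (+7 fires, +7 burnt)
Step 4: cell (1,2)='.' (+5 fires, +7 burnt)
Step 5: cell (1,2)='.' (+0 fires, +5 burnt)
  fire out at step 5

1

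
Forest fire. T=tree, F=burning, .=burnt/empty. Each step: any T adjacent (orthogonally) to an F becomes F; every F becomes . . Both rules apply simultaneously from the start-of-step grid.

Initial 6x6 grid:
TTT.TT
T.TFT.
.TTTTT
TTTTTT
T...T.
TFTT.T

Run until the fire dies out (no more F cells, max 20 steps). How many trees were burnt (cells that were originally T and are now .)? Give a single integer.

Answer: 24

Derivation:
Step 1: +5 fires, +2 burnt (F count now 5)
Step 2: +7 fires, +5 burnt (F count now 7)
Step 3: +7 fires, +7 burnt (F count now 7)
Step 4: +4 fires, +7 burnt (F count now 4)
Step 5: +1 fires, +4 burnt (F count now 1)
Step 6: +0 fires, +1 burnt (F count now 0)
Fire out after step 6
Initially T: 25, now '.': 35
Total burnt (originally-T cells now '.'): 24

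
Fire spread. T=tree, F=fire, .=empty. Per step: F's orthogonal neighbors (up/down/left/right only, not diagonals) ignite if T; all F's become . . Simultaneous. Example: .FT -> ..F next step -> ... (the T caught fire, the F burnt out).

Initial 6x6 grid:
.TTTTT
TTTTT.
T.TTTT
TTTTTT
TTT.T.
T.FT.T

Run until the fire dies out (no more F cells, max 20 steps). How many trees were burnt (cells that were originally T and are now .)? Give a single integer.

Step 1: +2 fires, +1 burnt (F count now 2)
Step 2: +2 fires, +2 burnt (F count now 2)
Step 3: +4 fires, +2 burnt (F count now 4)
Step 4: +5 fires, +4 burnt (F count now 5)
Step 5: +7 fires, +5 burnt (F count now 7)
Step 6: +5 fires, +7 burnt (F count now 5)
Step 7: +1 fires, +5 burnt (F count now 1)
Step 8: +1 fires, +1 burnt (F count now 1)
Step 9: +0 fires, +1 burnt (F count now 0)
Fire out after step 9
Initially T: 28, now '.': 35
Total burnt (originally-T cells now '.'): 27

Answer: 27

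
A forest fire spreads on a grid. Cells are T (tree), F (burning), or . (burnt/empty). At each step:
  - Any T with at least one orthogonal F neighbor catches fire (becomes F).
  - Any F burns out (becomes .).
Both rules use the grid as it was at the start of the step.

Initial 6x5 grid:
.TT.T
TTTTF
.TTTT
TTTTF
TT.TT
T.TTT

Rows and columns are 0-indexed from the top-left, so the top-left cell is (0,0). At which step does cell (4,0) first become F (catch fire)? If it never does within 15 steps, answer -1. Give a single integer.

Step 1: cell (4,0)='T' (+5 fires, +2 burnt)
Step 2: cell (4,0)='T' (+5 fires, +5 burnt)
Step 3: cell (4,0)='T' (+5 fires, +5 burnt)
Step 4: cell (4,0)='T' (+6 fires, +5 burnt)
Step 5: cell (4,0)='F' (+1 fires, +6 burnt)
  -> target ignites at step 5
Step 6: cell (4,0)='.' (+1 fires, +1 burnt)
Step 7: cell (4,0)='.' (+0 fires, +1 burnt)
  fire out at step 7

5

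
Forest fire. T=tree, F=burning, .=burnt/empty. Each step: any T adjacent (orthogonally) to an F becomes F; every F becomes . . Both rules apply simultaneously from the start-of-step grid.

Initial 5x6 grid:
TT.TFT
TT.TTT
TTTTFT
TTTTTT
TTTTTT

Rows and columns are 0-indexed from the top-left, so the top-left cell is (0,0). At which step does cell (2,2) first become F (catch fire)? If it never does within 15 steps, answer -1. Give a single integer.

Step 1: cell (2,2)='T' (+6 fires, +2 burnt)
Step 2: cell (2,2)='F' (+6 fires, +6 burnt)
  -> target ignites at step 2
Step 3: cell (2,2)='.' (+4 fires, +6 burnt)
Step 4: cell (2,2)='.' (+4 fires, +4 burnt)
Step 5: cell (2,2)='.' (+4 fires, +4 burnt)
Step 6: cell (2,2)='.' (+2 fires, +4 burnt)
Step 7: cell (2,2)='.' (+0 fires, +2 burnt)
  fire out at step 7

2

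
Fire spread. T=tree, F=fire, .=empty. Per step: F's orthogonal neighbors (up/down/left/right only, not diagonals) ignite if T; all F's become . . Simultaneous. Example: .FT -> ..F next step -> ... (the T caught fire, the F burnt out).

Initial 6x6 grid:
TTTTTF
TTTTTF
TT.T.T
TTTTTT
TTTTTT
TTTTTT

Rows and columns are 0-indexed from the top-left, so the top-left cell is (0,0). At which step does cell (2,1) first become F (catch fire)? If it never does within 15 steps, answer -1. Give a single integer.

Step 1: cell (2,1)='T' (+3 fires, +2 burnt)
Step 2: cell (2,1)='T' (+3 fires, +3 burnt)
Step 3: cell (2,1)='T' (+5 fires, +3 burnt)
Step 4: cell (2,1)='T' (+5 fires, +5 burnt)
Step 5: cell (2,1)='F' (+6 fires, +5 burnt)
  -> target ignites at step 5
Step 6: cell (2,1)='.' (+4 fires, +6 burnt)
Step 7: cell (2,1)='.' (+3 fires, +4 burnt)
Step 8: cell (2,1)='.' (+2 fires, +3 burnt)
Step 9: cell (2,1)='.' (+1 fires, +2 burnt)
Step 10: cell (2,1)='.' (+0 fires, +1 burnt)
  fire out at step 10

5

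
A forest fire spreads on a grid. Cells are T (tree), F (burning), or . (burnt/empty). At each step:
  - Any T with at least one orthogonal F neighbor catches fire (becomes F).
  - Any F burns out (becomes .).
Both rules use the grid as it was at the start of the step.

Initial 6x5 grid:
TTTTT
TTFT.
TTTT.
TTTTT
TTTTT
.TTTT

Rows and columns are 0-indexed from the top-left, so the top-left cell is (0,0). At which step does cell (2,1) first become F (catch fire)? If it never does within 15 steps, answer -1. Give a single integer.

Step 1: cell (2,1)='T' (+4 fires, +1 burnt)
Step 2: cell (2,1)='F' (+6 fires, +4 burnt)
  -> target ignites at step 2
Step 3: cell (2,1)='.' (+6 fires, +6 burnt)
Step 4: cell (2,1)='.' (+5 fires, +6 burnt)
Step 5: cell (2,1)='.' (+4 fires, +5 burnt)
Step 6: cell (2,1)='.' (+1 fires, +4 burnt)
Step 7: cell (2,1)='.' (+0 fires, +1 burnt)
  fire out at step 7

2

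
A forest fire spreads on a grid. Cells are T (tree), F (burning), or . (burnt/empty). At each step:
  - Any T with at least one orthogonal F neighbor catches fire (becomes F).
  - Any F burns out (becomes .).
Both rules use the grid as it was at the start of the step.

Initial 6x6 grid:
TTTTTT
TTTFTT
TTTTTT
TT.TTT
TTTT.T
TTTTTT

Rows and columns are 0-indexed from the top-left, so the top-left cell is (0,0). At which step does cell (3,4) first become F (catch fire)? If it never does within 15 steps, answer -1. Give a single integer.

Step 1: cell (3,4)='T' (+4 fires, +1 burnt)
Step 2: cell (3,4)='T' (+7 fires, +4 burnt)
Step 3: cell (3,4)='F' (+7 fires, +7 burnt)
  -> target ignites at step 3
Step 4: cell (3,4)='.' (+6 fires, +7 burnt)
Step 5: cell (3,4)='.' (+5 fires, +6 burnt)
Step 6: cell (3,4)='.' (+3 fires, +5 burnt)
Step 7: cell (3,4)='.' (+1 fires, +3 burnt)
Step 8: cell (3,4)='.' (+0 fires, +1 burnt)
  fire out at step 8

3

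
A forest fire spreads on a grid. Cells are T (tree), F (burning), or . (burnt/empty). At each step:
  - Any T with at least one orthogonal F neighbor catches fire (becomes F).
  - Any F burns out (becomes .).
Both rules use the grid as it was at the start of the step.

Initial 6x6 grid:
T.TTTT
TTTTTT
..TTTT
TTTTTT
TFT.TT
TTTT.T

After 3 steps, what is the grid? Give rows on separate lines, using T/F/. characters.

Step 1: 4 trees catch fire, 1 burn out
  T.TTTT
  TTTTTT
  ..TTTT
  TFTTTT
  F.F.TT
  TFTT.T
Step 2: 4 trees catch fire, 4 burn out
  T.TTTT
  TTTTTT
  ..TTTT
  F.FTTT
  ....TT
  F.FT.T
Step 3: 3 trees catch fire, 4 burn out
  T.TTTT
  TTTTTT
  ..FTTT
  ...FTT
  ....TT
  ...F.T

T.TTTT
TTTTTT
..FTTT
...FTT
....TT
...F.T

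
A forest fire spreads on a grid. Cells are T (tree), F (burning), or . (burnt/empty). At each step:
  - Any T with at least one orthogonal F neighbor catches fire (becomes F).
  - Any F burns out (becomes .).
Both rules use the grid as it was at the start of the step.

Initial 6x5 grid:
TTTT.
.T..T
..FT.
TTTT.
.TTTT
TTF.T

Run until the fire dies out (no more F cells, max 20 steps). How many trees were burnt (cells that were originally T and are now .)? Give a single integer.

Step 1: +4 fires, +2 burnt (F count now 4)
Step 2: +5 fires, +4 burnt (F count now 5)
Step 3: +2 fires, +5 burnt (F count now 2)
Step 4: +1 fires, +2 burnt (F count now 1)
Step 5: +0 fires, +1 burnt (F count now 0)
Fire out after step 5
Initially T: 18, now '.': 24
Total burnt (originally-T cells now '.'): 12

Answer: 12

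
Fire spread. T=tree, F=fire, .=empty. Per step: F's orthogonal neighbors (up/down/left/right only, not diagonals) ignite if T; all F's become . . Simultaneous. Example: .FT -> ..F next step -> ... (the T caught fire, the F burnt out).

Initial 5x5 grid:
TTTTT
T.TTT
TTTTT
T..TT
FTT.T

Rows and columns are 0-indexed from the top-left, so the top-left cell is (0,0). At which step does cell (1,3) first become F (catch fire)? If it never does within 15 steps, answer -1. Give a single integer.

Step 1: cell (1,3)='T' (+2 fires, +1 burnt)
Step 2: cell (1,3)='T' (+2 fires, +2 burnt)
Step 3: cell (1,3)='T' (+2 fires, +2 burnt)
Step 4: cell (1,3)='T' (+2 fires, +2 burnt)
Step 5: cell (1,3)='T' (+3 fires, +2 burnt)
Step 6: cell (1,3)='F' (+4 fires, +3 burnt)
  -> target ignites at step 6
Step 7: cell (1,3)='.' (+3 fires, +4 burnt)
Step 8: cell (1,3)='.' (+2 fires, +3 burnt)
Step 9: cell (1,3)='.' (+0 fires, +2 burnt)
  fire out at step 9

6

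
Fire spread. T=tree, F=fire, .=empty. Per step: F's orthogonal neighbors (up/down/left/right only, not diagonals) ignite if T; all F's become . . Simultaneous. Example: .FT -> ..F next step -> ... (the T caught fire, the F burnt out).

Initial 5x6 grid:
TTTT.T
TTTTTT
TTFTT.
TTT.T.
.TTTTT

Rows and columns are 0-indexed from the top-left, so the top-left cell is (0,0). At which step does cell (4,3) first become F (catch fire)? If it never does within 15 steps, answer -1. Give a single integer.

Step 1: cell (4,3)='T' (+4 fires, +1 burnt)
Step 2: cell (4,3)='T' (+7 fires, +4 burnt)
Step 3: cell (4,3)='F' (+8 fires, +7 burnt)
  -> target ignites at step 3
Step 4: cell (4,3)='.' (+3 fires, +8 burnt)
Step 5: cell (4,3)='.' (+2 fires, +3 burnt)
Step 6: cell (4,3)='.' (+0 fires, +2 burnt)
  fire out at step 6

3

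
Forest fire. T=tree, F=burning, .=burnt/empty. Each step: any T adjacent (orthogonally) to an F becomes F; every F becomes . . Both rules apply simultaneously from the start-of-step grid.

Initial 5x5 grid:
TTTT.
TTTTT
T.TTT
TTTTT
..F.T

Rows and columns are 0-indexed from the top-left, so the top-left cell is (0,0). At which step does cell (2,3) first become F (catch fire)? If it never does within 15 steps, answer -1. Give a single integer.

Step 1: cell (2,3)='T' (+1 fires, +1 burnt)
Step 2: cell (2,3)='T' (+3 fires, +1 burnt)
Step 3: cell (2,3)='F' (+4 fires, +3 burnt)
  -> target ignites at step 3
Step 4: cell (2,3)='.' (+6 fires, +4 burnt)
Step 5: cell (2,3)='.' (+4 fires, +6 burnt)
Step 6: cell (2,3)='.' (+1 fires, +4 burnt)
Step 7: cell (2,3)='.' (+0 fires, +1 burnt)
  fire out at step 7

3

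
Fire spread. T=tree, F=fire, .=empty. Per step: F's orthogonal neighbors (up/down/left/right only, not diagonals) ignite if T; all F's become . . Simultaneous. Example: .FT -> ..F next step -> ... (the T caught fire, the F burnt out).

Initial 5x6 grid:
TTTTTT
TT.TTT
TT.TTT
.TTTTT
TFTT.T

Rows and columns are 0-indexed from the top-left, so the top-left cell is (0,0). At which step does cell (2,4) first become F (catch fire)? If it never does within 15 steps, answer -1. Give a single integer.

Step 1: cell (2,4)='T' (+3 fires, +1 burnt)
Step 2: cell (2,4)='T' (+3 fires, +3 burnt)
Step 3: cell (2,4)='T' (+3 fires, +3 burnt)
Step 4: cell (2,4)='T' (+4 fires, +3 burnt)
Step 5: cell (2,4)='F' (+5 fires, +4 burnt)
  -> target ignites at step 5
Step 6: cell (2,4)='.' (+4 fires, +5 burnt)
Step 7: cell (2,4)='.' (+2 fires, +4 burnt)
Step 8: cell (2,4)='.' (+1 fires, +2 burnt)
Step 9: cell (2,4)='.' (+0 fires, +1 burnt)
  fire out at step 9

5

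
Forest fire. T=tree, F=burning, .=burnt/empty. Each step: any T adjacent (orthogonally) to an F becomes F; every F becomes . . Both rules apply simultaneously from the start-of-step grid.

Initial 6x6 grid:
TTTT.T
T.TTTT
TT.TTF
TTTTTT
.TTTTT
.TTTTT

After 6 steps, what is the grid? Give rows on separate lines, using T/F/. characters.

Step 1: 3 trees catch fire, 1 burn out
  TTTT.T
  T.TTTF
  TT.TF.
  TTTTTF
  .TTTTT
  .TTTTT
Step 2: 5 trees catch fire, 3 burn out
  TTTT.F
  T.TTF.
  TT.F..
  TTTTF.
  .TTTTF
  .TTTTT
Step 3: 4 trees catch fire, 5 burn out
  TTTT..
  T.TF..
  TT....
  TTTF..
  .TTTF.
  .TTTTF
Step 4: 5 trees catch fire, 4 burn out
  TTTF..
  T.F...
  TT....
  TTF...
  .TTF..
  .TTTF.
Step 5: 4 trees catch fire, 5 burn out
  TTF...
  T.....
  TT....
  TF....
  .TF...
  .TTF..
Step 6: 5 trees catch fire, 4 burn out
  TF....
  T.....
  TF....
  F.....
  .F....
  .TF...

TF....
T.....
TF....
F.....
.F....
.TF...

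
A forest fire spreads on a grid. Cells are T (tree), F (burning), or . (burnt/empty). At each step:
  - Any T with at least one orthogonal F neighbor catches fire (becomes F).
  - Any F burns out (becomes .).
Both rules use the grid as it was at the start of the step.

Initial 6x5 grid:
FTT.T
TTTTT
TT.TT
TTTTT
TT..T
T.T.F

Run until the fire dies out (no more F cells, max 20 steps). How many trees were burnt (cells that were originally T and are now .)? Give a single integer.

Step 1: +3 fires, +2 burnt (F count now 3)
Step 2: +4 fires, +3 burnt (F count now 4)
Step 3: +5 fires, +4 burnt (F count now 5)
Step 4: +6 fires, +5 burnt (F count now 6)
Step 5: +3 fires, +6 burnt (F count now 3)
Step 6: +0 fires, +3 burnt (F count now 0)
Fire out after step 6
Initially T: 22, now '.': 29
Total burnt (originally-T cells now '.'): 21

Answer: 21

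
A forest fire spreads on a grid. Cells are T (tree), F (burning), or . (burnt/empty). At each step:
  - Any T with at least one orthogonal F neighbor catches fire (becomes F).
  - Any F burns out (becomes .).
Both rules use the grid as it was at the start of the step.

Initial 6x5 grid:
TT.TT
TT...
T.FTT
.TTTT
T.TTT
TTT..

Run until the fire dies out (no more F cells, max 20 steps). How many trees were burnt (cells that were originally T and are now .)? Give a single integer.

Step 1: +2 fires, +1 burnt (F count now 2)
Step 2: +4 fires, +2 burnt (F count now 4)
Step 3: +3 fires, +4 burnt (F count now 3)
Step 4: +2 fires, +3 burnt (F count now 2)
Step 5: +1 fires, +2 burnt (F count now 1)
Step 6: +1 fires, +1 burnt (F count now 1)
Step 7: +0 fires, +1 burnt (F count now 0)
Fire out after step 7
Initially T: 20, now '.': 23
Total burnt (originally-T cells now '.'): 13

Answer: 13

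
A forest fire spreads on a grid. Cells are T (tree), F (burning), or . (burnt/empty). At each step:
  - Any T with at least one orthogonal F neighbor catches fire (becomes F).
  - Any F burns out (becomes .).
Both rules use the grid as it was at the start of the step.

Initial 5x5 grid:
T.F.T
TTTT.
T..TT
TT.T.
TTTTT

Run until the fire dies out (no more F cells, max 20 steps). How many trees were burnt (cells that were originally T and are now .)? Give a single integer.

Answer: 16

Derivation:
Step 1: +1 fires, +1 burnt (F count now 1)
Step 2: +2 fires, +1 burnt (F count now 2)
Step 3: +2 fires, +2 burnt (F count now 2)
Step 4: +4 fires, +2 burnt (F count now 4)
Step 5: +2 fires, +4 burnt (F count now 2)
Step 6: +4 fires, +2 burnt (F count now 4)
Step 7: +1 fires, +4 burnt (F count now 1)
Step 8: +0 fires, +1 burnt (F count now 0)
Fire out after step 8
Initially T: 17, now '.': 24
Total burnt (originally-T cells now '.'): 16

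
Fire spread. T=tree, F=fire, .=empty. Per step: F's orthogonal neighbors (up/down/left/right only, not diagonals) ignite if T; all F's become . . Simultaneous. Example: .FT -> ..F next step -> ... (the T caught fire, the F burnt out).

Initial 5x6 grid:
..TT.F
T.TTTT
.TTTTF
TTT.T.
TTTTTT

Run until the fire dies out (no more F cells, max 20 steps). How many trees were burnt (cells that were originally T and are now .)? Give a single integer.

Answer: 20

Derivation:
Step 1: +2 fires, +2 burnt (F count now 2)
Step 2: +3 fires, +2 burnt (F count now 3)
Step 3: +3 fires, +3 burnt (F count now 3)
Step 4: +6 fires, +3 burnt (F count now 6)
Step 5: +3 fires, +6 burnt (F count now 3)
Step 6: +2 fires, +3 burnt (F count now 2)
Step 7: +1 fires, +2 burnt (F count now 1)
Step 8: +0 fires, +1 burnt (F count now 0)
Fire out after step 8
Initially T: 21, now '.': 29
Total burnt (originally-T cells now '.'): 20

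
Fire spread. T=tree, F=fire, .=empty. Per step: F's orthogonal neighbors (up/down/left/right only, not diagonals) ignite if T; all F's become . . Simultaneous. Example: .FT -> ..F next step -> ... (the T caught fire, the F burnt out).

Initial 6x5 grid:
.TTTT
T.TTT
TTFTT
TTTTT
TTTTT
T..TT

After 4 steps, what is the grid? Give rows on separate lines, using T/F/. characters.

Step 1: 4 trees catch fire, 1 burn out
  .TTTT
  T.FTT
  TF.FT
  TTFTT
  TTTTT
  T..TT
Step 2: 7 trees catch fire, 4 burn out
  .TFTT
  T..FT
  F...F
  TF.FT
  TTFTT
  T..TT
Step 3: 8 trees catch fire, 7 burn out
  .F.FT
  F...F
  .....
  F...F
  TF.FT
  T..TT
Step 4: 4 trees catch fire, 8 burn out
  ....F
  .....
  .....
  .....
  F...F
  T..FT

....F
.....
.....
.....
F...F
T..FT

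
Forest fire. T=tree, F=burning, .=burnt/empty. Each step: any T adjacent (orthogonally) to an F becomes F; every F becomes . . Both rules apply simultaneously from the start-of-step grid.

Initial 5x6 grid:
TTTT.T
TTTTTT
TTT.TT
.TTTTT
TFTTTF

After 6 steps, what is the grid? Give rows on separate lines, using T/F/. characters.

Step 1: 5 trees catch fire, 2 burn out
  TTTT.T
  TTTTTT
  TTT.TT
  .FTTTF
  F.FTF.
Step 2: 5 trees catch fire, 5 burn out
  TTTT.T
  TTTTTT
  TFT.TF
  ..FTF.
  ...F..
Step 3: 6 trees catch fire, 5 burn out
  TTTT.T
  TFTTTF
  F.F.F.
  ...F..
  ......
Step 4: 5 trees catch fire, 6 burn out
  TFTT.F
  F.FTF.
  ......
  ......
  ......
Step 5: 3 trees catch fire, 5 burn out
  F.FT..
  ...F..
  ......
  ......
  ......
Step 6: 1 trees catch fire, 3 burn out
  ...F..
  ......
  ......
  ......
  ......

...F..
......
......
......
......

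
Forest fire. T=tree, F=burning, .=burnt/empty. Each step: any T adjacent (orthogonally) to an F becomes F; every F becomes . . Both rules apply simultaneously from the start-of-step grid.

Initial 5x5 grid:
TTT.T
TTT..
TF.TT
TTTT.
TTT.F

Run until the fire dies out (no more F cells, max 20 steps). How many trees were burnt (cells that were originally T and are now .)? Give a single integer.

Step 1: +3 fires, +2 burnt (F count now 3)
Step 2: +6 fires, +3 burnt (F count now 6)
Step 3: +5 fires, +6 burnt (F count now 5)
Step 4: +1 fires, +5 burnt (F count now 1)
Step 5: +1 fires, +1 burnt (F count now 1)
Step 6: +0 fires, +1 burnt (F count now 0)
Fire out after step 6
Initially T: 17, now '.': 24
Total burnt (originally-T cells now '.'): 16

Answer: 16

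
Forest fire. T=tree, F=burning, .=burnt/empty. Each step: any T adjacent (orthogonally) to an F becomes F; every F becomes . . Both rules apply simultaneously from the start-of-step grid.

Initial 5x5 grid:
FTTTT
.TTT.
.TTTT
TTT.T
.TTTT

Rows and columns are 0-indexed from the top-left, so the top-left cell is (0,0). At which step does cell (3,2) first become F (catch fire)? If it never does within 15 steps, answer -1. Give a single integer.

Step 1: cell (3,2)='T' (+1 fires, +1 burnt)
Step 2: cell (3,2)='T' (+2 fires, +1 burnt)
Step 3: cell (3,2)='T' (+3 fires, +2 burnt)
Step 4: cell (3,2)='T' (+4 fires, +3 burnt)
Step 5: cell (3,2)='F' (+4 fires, +4 burnt)
  -> target ignites at step 5
Step 6: cell (3,2)='.' (+2 fires, +4 burnt)
Step 7: cell (3,2)='.' (+2 fires, +2 burnt)
Step 8: cell (3,2)='.' (+1 fires, +2 burnt)
Step 9: cell (3,2)='.' (+0 fires, +1 burnt)
  fire out at step 9

5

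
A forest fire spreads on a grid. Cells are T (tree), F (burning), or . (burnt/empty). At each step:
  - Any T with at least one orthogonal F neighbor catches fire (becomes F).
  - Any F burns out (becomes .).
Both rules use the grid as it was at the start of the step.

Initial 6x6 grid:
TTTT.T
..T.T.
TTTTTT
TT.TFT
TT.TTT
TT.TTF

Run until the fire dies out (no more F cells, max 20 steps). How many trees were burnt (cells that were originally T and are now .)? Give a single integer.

Step 1: +6 fires, +2 burnt (F count now 6)
Step 2: +5 fires, +6 burnt (F count now 5)
Step 3: +1 fires, +5 burnt (F count now 1)
Step 4: +2 fires, +1 burnt (F count now 2)
Step 5: +3 fires, +2 burnt (F count now 3)
Step 6: +4 fires, +3 burnt (F count now 4)
Step 7: +3 fires, +4 burnt (F count now 3)
Step 8: +1 fires, +3 burnt (F count now 1)
Step 9: +0 fires, +1 burnt (F count now 0)
Fire out after step 9
Initially T: 26, now '.': 35
Total burnt (originally-T cells now '.'): 25

Answer: 25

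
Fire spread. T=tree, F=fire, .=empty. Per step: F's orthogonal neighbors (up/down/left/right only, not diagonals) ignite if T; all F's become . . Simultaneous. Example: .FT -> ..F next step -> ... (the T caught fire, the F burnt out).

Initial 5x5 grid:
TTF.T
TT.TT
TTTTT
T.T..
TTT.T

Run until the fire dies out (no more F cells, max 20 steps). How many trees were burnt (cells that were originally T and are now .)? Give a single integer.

Answer: 17

Derivation:
Step 1: +1 fires, +1 burnt (F count now 1)
Step 2: +2 fires, +1 burnt (F count now 2)
Step 3: +2 fires, +2 burnt (F count now 2)
Step 4: +2 fires, +2 burnt (F count now 2)
Step 5: +3 fires, +2 burnt (F count now 3)
Step 6: +4 fires, +3 burnt (F count now 4)
Step 7: +2 fires, +4 burnt (F count now 2)
Step 8: +1 fires, +2 burnt (F count now 1)
Step 9: +0 fires, +1 burnt (F count now 0)
Fire out after step 9
Initially T: 18, now '.': 24
Total burnt (originally-T cells now '.'): 17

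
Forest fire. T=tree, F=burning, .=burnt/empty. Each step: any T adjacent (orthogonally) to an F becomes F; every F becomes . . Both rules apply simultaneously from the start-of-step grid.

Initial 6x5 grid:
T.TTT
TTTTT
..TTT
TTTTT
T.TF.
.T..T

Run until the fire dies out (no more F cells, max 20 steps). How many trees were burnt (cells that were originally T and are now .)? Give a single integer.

Answer: 19

Derivation:
Step 1: +2 fires, +1 burnt (F count now 2)
Step 2: +3 fires, +2 burnt (F count now 3)
Step 3: +4 fires, +3 burnt (F count now 4)
Step 4: +4 fires, +4 burnt (F count now 4)
Step 5: +4 fires, +4 burnt (F count now 4)
Step 6: +1 fires, +4 burnt (F count now 1)
Step 7: +1 fires, +1 burnt (F count now 1)
Step 8: +0 fires, +1 burnt (F count now 0)
Fire out after step 8
Initially T: 21, now '.': 28
Total burnt (originally-T cells now '.'): 19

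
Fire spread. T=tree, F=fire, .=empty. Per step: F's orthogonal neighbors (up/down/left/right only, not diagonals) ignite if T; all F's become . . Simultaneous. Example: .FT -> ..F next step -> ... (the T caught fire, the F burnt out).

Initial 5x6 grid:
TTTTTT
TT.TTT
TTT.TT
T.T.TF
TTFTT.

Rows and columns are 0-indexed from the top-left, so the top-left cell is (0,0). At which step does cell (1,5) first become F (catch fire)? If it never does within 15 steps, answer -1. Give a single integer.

Step 1: cell (1,5)='T' (+5 fires, +2 burnt)
Step 2: cell (1,5)='F' (+5 fires, +5 burnt)
  -> target ignites at step 2
Step 3: cell (1,5)='.' (+4 fires, +5 burnt)
Step 4: cell (1,5)='.' (+4 fires, +4 burnt)
Step 5: cell (1,5)='.' (+3 fires, +4 burnt)
Step 6: cell (1,5)='.' (+2 fires, +3 burnt)
Step 7: cell (1,5)='.' (+0 fires, +2 burnt)
  fire out at step 7

2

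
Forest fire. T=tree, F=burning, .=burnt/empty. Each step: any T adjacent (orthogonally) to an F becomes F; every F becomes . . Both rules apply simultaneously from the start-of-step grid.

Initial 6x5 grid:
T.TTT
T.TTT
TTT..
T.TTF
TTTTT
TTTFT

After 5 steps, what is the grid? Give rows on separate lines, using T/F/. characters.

Step 1: 5 trees catch fire, 2 burn out
  T.TTT
  T.TTT
  TTT..
  T.TF.
  TTTFF
  TTF.F
Step 2: 3 trees catch fire, 5 burn out
  T.TTT
  T.TTT
  TTT..
  T.F..
  TTF..
  TF...
Step 3: 3 trees catch fire, 3 burn out
  T.TTT
  T.TTT
  TTF..
  T....
  TF...
  F....
Step 4: 3 trees catch fire, 3 burn out
  T.TTT
  T.FTT
  TF...
  T....
  F....
  .....
Step 5: 4 trees catch fire, 3 burn out
  T.FTT
  T..FT
  F....
  F....
  .....
  .....

T.FTT
T..FT
F....
F....
.....
.....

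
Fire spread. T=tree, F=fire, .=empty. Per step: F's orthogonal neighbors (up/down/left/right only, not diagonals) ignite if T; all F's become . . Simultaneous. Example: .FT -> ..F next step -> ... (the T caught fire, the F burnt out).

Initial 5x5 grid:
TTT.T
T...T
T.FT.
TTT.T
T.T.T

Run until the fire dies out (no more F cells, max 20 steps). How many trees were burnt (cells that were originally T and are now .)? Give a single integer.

Answer: 11

Derivation:
Step 1: +2 fires, +1 burnt (F count now 2)
Step 2: +2 fires, +2 burnt (F count now 2)
Step 3: +1 fires, +2 burnt (F count now 1)
Step 4: +2 fires, +1 burnt (F count now 2)
Step 5: +1 fires, +2 burnt (F count now 1)
Step 6: +1 fires, +1 burnt (F count now 1)
Step 7: +1 fires, +1 burnt (F count now 1)
Step 8: +1 fires, +1 burnt (F count now 1)
Step 9: +0 fires, +1 burnt (F count now 0)
Fire out after step 9
Initially T: 15, now '.': 21
Total burnt (originally-T cells now '.'): 11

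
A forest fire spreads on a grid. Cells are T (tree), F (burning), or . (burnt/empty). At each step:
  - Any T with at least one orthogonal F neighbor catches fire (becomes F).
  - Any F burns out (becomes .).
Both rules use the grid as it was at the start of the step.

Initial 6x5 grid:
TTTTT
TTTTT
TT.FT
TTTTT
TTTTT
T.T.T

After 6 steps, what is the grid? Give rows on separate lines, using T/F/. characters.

Step 1: 3 trees catch fire, 1 burn out
  TTTTT
  TTTFT
  TT..F
  TTTFT
  TTTTT
  T.T.T
Step 2: 6 trees catch fire, 3 burn out
  TTTFT
  TTF.F
  TT...
  TTF.F
  TTTFT
  T.T.T
Step 3: 6 trees catch fire, 6 burn out
  TTF.F
  TF...
  TT...
  TF...
  TTF.F
  T.T.T
Step 4: 7 trees catch fire, 6 burn out
  TF...
  F....
  TF...
  F....
  TF...
  T.F.F
Step 5: 3 trees catch fire, 7 burn out
  F....
  .....
  F....
  .....
  F....
  T....
Step 6: 1 trees catch fire, 3 burn out
  .....
  .....
  .....
  .....
  .....
  F....

.....
.....
.....
.....
.....
F....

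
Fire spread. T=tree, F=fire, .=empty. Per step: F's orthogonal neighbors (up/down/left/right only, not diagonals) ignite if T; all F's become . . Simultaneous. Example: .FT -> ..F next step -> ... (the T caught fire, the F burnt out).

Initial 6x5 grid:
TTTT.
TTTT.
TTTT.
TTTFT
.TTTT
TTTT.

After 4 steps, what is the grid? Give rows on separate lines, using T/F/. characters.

Step 1: 4 trees catch fire, 1 burn out
  TTTT.
  TTTT.
  TTTF.
  TTF.F
  .TTFT
  TTTT.
Step 2: 6 trees catch fire, 4 burn out
  TTTT.
  TTTF.
  TTF..
  TF...
  .TF.F
  TTTF.
Step 3: 6 trees catch fire, 6 burn out
  TTTF.
  TTF..
  TF...
  F....
  .F...
  TTF..
Step 4: 4 trees catch fire, 6 burn out
  TTF..
  TF...
  F....
  .....
  .....
  TF...

TTF..
TF...
F....
.....
.....
TF...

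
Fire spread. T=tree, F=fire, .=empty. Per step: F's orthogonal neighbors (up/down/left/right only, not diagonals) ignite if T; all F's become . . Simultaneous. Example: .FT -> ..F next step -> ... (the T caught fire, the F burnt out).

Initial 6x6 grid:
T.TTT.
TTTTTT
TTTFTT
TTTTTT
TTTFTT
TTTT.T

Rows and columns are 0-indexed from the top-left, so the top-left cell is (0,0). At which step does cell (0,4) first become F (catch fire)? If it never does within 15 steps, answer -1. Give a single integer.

Step 1: cell (0,4)='T' (+7 fires, +2 burnt)
Step 2: cell (0,4)='T' (+10 fires, +7 burnt)
Step 3: cell (0,4)='F' (+10 fires, +10 burnt)
  -> target ignites at step 3
Step 4: cell (0,4)='.' (+3 fires, +10 burnt)
Step 5: cell (0,4)='.' (+1 fires, +3 burnt)
Step 6: cell (0,4)='.' (+0 fires, +1 burnt)
  fire out at step 6

3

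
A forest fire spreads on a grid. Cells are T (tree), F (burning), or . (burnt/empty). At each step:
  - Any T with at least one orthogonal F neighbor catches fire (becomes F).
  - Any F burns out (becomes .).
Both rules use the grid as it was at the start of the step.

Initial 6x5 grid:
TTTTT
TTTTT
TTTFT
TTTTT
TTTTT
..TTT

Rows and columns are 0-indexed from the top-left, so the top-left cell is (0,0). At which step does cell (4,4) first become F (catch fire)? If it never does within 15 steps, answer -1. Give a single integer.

Step 1: cell (4,4)='T' (+4 fires, +1 burnt)
Step 2: cell (4,4)='T' (+7 fires, +4 burnt)
Step 3: cell (4,4)='F' (+8 fires, +7 burnt)
  -> target ignites at step 3
Step 4: cell (4,4)='.' (+6 fires, +8 burnt)
Step 5: cell (4,4)='.' (+2 fires, +6 burnt)
Step 6: cell (4,4)='.' (+0 fires, +2 burnt)
  fire out at step 6

3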